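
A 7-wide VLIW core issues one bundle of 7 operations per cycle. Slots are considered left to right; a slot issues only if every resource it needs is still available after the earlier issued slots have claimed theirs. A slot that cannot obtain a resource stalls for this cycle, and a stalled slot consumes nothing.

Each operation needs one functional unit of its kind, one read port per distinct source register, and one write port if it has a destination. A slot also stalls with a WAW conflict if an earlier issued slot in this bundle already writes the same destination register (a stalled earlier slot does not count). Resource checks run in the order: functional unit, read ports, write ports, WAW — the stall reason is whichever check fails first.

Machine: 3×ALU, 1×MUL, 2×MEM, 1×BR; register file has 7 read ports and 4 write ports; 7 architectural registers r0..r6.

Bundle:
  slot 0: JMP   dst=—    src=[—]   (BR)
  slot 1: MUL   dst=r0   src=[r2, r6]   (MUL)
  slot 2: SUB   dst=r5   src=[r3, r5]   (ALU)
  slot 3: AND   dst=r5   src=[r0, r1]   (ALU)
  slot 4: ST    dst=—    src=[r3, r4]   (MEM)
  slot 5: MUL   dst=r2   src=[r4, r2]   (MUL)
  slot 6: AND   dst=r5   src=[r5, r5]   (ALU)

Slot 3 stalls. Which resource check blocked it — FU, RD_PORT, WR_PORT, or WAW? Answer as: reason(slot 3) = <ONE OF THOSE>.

reason(slot 3) = WAW

#0 BR src=- dispatched  <A:3 Mu:1 Ld:2 B:0 rd:7 wr:4>
#1 MUL src=r2,r6 dispatched  <A:3 Mu:0 Ld:2 B:0 rd:5 wr:3>
#2 ALU src=r3,r5 dispatched  <A:2 Mu:0 Ld:2 B:0 rd:3 wr:2>
#3 ALU src=r0,r1 held:WAW  <A:2 Mu:0 Ld:2 B:0 rd:3 wr:2>
#4 MEM src=r3,r4 dispatched  <A:2 Mu:0 Ld:1 B:0 rd:1 wr:2>
#5 MUL src=r4,r2 held:FU  <A:2 Mu:0 Ld:1 B:0 rd:1 wr:2>
#6 ALU src=r5,r5 held:WAW  <A:2 Mu:0 Ld:1 B:0 rd:1 wr:2>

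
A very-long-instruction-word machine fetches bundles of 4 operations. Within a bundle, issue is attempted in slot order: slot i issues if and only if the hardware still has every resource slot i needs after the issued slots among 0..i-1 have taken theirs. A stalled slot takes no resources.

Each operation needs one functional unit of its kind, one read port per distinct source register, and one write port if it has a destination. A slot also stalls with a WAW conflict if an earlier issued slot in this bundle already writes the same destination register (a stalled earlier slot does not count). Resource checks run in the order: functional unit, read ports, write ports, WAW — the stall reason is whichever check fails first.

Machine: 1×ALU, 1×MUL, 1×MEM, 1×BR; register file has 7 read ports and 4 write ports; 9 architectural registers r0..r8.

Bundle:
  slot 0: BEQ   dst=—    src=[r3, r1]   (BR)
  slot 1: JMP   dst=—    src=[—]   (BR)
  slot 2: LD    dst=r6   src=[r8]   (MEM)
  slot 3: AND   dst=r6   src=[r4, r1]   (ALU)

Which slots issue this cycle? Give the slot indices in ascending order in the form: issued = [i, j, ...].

issued = [0, 2]

slot 0 (BR): ISSUE — free A1,Mu1,Ld1,B0 rp5 wp4
slot 1 (BR): stall FU — free A1,Mu1,Ld1,B0 rp5 wp4
slot 2 (MEM): ISSUE — free A1,Mu1,Ld0,B0 rp4 wp3
slot 3 (ALU): stall WAW — free A1,Mu1,Ld0,B0 rp4 wp3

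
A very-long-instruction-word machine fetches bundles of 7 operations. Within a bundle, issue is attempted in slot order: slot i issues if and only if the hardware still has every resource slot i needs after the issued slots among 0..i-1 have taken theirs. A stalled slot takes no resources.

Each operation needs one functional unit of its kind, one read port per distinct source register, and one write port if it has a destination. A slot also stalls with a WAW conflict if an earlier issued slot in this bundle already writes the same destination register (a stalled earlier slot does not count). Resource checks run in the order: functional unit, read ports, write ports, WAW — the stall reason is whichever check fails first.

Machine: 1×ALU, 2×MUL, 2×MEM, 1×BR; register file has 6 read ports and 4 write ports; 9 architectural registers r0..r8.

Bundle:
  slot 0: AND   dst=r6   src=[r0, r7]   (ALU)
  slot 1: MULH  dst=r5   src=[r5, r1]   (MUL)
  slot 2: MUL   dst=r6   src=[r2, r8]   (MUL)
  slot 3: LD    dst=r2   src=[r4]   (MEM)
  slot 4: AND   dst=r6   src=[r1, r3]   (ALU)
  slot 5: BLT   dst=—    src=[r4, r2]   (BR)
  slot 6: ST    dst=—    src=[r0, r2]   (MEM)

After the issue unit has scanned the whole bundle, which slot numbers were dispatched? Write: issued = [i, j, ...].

issued = [0, 1, 3]

(0) want 1×ALU +2rd +1wr — yes → AL0|MU2|ME2|BR1|rd4|wr3
(1) want 1×MUL +2rd +1wr — yes → AL0|MU1|ME2|BR1|rd2|wr2
(2) want 1×MUL +2rd +1wr — WAW → AL0|MU1|ME2|BR1|rd2|wr2
(3) want 1×MEM +1rd +1wr — yes → AL0|MU1|ME1|BR1|rd1|wr1
(4) want 1×ALU +2rd +1wr — FU → AL0|MU1|ME1|BR1|rd1|wr1
(5) want 1×BR +2rd +0wr — RD_PORT → AL0|MU1|ME1|BR1|rd1|wr1
(6) want 1×MEM +2rd +0wr — RD_PORT → AL0|MU1|ME1|BR1|rd1|wr1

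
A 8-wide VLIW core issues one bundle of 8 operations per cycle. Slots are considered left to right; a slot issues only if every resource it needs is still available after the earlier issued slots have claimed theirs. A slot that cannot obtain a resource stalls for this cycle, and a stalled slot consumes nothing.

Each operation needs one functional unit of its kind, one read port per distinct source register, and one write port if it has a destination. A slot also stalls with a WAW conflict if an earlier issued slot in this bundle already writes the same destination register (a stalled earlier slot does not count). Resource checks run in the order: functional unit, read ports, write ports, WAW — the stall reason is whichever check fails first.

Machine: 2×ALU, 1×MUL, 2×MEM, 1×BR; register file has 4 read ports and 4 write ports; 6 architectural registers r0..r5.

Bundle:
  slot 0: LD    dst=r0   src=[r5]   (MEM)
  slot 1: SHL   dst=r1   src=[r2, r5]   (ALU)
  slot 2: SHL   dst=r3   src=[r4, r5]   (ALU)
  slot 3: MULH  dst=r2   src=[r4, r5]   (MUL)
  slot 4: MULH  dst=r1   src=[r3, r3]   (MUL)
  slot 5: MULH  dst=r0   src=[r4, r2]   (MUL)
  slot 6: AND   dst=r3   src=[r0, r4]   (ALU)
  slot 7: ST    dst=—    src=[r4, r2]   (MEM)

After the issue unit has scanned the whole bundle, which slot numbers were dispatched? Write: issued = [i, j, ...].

issued = [0, 1]

[0] MEM needs rd=1 wr=1: ok; after: ALU=2 MUL=1 MEM=1 BR=1, R=3, W=3
[1] ALU needs rd=2 wr=1: ok; after: ALU=1 MUL=1 MEM=1 BR=1, R=1, W=2
[2] ALU needs rd=2 wr=1: RD_PORT; after: ALU=1 MUL=1 MEM=1 BR=1, R=1, W=2
[3] MUL needs rd=2 wr=1: RD_PORT; after: ALU=1 MUL=1 MEM=1 BR=1, R=1, W=2
[4] MUL needs rd=1 wr=1: WAW; after: ALU=1 MUL=1 MEM=1 BR=1, R=1, W=2
[5] MUL needs rd=2 wr=1: RD_PORT; after: ALU=1 MUL=1 MEM=1 BR=1, R=1, W=2
[6] ALU needs rd=2 wr=1: RD_PORT; after: ALU=1 MUL=1 MEM=1 BR=1, R=1, W=2
[7] MEM needs rd=2 wr=0: RD_PORT; after: ALU=1 MUL=1 MEM=1 BR=1, R=1, W=2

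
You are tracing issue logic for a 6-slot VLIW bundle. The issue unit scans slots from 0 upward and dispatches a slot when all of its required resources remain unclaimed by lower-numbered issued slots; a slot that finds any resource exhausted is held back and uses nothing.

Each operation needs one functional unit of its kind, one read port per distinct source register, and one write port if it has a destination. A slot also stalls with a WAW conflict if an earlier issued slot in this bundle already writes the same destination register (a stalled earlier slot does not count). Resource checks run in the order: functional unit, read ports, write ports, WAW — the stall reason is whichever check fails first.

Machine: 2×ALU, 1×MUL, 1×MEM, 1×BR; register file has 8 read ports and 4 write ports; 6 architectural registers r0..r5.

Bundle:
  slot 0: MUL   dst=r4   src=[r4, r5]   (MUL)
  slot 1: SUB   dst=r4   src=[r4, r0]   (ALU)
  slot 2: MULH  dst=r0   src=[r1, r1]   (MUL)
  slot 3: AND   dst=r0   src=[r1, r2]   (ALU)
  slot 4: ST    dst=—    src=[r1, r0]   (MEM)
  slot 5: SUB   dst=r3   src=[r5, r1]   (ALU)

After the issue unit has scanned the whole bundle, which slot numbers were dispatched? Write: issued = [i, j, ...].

(0) want 1×MUL +2rd +1wr — yes → AL2|MU0|ME1|BR1|rd6|wr3
(1) want 1×ALU +2rd +1wr — WAW → AL2|MU0|ME1|BR1|rd6|wr3
(2) want 1×MUL +1rd +1wr — FU → AL2|MU0|ME1|BR1|rd6|wr3
(3) want 1×ALU +2rd +1wr — yes → AL1|MU0|ME1|BR1|rd4|wr2
(4) want 1×MEM +2rd +0wr — yes → AL1|MU0|ME0|BR1|rd2|wr2
(5) want 1×ALU +2rd +1wr — yes → AL0|MU0|ME0|BR1|rd0|wr1

issued = [0, 3, 4, 5]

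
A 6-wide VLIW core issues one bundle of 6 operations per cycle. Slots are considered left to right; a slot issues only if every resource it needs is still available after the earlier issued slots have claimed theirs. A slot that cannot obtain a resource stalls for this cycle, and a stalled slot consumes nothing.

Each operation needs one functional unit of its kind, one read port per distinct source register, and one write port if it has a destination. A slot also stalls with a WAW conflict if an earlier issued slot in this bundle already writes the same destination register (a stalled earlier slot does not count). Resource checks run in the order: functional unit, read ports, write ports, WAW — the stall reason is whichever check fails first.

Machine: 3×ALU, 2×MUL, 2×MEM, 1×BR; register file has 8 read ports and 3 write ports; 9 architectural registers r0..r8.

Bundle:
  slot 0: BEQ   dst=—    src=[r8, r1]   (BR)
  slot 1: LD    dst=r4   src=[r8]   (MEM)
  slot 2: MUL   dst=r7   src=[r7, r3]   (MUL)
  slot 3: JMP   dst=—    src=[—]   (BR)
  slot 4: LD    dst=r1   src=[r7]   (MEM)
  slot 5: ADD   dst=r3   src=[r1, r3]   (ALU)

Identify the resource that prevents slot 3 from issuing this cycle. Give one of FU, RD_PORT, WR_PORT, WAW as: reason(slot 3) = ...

reason(slot 3) = FU

(0) want 1×BR +2rd +0wr — yes → AL3|MU2|ME2|BR0|rd6|wr3
(1) want 1×MEM +1rd +1wr — yes → AL3|MU2|ME1|BR0|rd5|wr2
(2) want 1×MUL +2rd +1wr — yes → AL3|MU1|ME1|BR0|rd3|wr1
(3) want 1×BR +0rd +0wr — FU → AL3|MU1|ME1|BR0|rd3|wr1
(4) want 1×MEM +1rd +1wr — yes → AL3|MU1|ME0|BR0|rd2|wr0
(5) want 1×ALU +2rd +1wr — WR_PORT → AL3|MU1|ME0|BR0|rd2|wr0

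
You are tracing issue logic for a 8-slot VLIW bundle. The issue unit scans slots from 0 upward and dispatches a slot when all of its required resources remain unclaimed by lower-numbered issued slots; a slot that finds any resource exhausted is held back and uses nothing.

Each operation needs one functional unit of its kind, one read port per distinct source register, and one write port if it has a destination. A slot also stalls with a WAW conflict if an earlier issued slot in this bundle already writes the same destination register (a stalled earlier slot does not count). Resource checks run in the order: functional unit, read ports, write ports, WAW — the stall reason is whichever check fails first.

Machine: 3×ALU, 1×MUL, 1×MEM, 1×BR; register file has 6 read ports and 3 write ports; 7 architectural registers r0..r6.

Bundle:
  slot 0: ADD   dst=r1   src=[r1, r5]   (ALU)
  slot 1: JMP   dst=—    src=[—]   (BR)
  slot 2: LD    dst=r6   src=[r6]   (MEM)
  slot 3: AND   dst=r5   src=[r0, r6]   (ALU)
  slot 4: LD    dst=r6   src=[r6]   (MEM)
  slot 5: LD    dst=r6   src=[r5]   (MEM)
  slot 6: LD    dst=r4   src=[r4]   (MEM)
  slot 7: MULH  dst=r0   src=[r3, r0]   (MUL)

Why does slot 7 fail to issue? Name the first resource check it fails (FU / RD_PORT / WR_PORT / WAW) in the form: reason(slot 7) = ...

  0. ALU→r1 ⇒ go  {2A/1Mu/1Ld/1B | 4r 2w}
  1. BR ⇒ go  {2A/1Mu/1Ld/0B | 4r 2w}
  2. MEM→r6 ⇒ go  {2A/1Mu/0Ld/0B | 3r 1w}
  3. ALU→r5 ⇒ go  {1A/1Mu/0Ld/0B | 1r 0w}
  4. MEM→r6 ⇒ no(FU)  {1A/1Mu/0Ld/0B | 1r 0w}
  5. MEM→r6 ⇒ no(FU)  {1A/1Mu/0Ld/0B | 1r 0w}
  6. MEM→r4 ⇒ no(FU)  {1A/1Mu/0Ld/0B | 1r 0w}
  7. MUL→r0 ⇒ no(RD_PORT)  {1A/1Mu/0Ld/0B | 1r 0w}

reason(slot 7) = RD_PORT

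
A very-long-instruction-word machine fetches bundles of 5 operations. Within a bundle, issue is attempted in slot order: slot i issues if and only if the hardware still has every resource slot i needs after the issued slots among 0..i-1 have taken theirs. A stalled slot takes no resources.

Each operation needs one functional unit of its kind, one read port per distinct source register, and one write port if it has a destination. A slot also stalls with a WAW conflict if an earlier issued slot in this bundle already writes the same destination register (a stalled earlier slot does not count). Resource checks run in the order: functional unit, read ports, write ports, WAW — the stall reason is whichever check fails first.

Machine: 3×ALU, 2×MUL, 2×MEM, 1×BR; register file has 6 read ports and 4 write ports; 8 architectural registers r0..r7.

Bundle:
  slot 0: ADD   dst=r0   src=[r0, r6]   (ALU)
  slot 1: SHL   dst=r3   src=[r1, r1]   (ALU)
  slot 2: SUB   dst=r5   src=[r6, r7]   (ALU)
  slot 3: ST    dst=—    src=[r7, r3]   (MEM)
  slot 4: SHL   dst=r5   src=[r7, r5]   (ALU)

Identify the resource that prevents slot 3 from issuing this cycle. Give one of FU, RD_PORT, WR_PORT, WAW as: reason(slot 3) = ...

slot 0 (ALU): ISSUE — free A2,Mu2,Ld2,B1 rp4 wp3
slot 1 (ALU): ISSUE — free A1,Mu2,Ld2,B1 rp3 wp2
slot 2 (ALU): ISSUE — free A0,Mu2,Ld2,B1 rp1 wp1
slot 3 (MEM): stall RD_PORT — free A0,Mu2,Ld2,B1 rp1 wp1
slot 4 (ALU): stall FU — free A0,Mu2,Ld2,B1 rp1 wp1

reason(slot 3) = RD_PORT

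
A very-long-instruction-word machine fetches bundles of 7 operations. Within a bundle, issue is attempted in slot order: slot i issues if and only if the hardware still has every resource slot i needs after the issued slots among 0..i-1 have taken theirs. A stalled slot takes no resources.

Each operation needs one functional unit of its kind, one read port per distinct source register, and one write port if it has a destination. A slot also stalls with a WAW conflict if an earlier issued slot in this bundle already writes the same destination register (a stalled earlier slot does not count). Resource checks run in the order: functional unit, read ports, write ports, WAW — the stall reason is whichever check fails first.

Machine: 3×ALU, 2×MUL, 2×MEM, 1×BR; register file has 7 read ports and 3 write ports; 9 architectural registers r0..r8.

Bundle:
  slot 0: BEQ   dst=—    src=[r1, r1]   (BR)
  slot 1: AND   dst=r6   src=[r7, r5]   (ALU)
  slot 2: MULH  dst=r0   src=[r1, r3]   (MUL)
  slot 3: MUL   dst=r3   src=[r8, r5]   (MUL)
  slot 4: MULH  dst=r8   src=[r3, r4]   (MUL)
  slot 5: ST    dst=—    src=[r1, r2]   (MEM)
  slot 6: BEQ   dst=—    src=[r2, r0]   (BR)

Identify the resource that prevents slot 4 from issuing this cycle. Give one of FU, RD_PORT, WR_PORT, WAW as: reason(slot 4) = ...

reason(slot 4) = FU

  0. BR ⇒ go  {3A/2Mu/2Ld/0B | 6r 3w}
  1. ALU→r6 ⇒ go  {2A/2Mu/2Ld/0B | 4r 2w}
  2. MUL→r0 ⇒ go  {2A/1Mu/2Ld/0B | 2r 1w}
  3. MUL→r3 ⇒ go  {2A/0Mu/2Ld/0B | 0r 0w}
  4. MUL→r8 ⇒ no(FU)  {2A/0Mu/2Ld/0B | 0r 0w}
  5. MEM ⇒ no(RD_PORT)  {2A/0Mu/2Ld/0B | 0r 0w}
  6. BR ⇒ no(FU)  {2A/0Mu/2Ld/0B | 0r 0w}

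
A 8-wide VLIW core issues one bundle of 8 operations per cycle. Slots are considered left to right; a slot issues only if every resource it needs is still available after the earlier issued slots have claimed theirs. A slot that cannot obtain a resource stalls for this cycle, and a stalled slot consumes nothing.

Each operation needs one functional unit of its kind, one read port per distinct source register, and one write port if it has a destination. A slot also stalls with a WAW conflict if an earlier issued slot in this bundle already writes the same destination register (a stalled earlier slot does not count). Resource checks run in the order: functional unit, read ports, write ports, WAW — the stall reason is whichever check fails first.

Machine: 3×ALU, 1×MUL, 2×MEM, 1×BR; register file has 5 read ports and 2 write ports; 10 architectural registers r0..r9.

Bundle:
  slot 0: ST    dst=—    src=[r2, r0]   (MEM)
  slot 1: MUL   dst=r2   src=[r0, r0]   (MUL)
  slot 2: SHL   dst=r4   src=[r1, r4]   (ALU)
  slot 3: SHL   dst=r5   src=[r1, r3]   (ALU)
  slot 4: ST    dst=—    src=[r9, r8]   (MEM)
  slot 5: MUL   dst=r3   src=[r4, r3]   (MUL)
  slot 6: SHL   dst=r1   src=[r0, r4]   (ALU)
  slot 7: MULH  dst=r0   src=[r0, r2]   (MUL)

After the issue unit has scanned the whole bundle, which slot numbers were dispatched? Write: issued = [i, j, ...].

  0. MEM ⇒ go  {3A/1Mu/1Ld/1B | 3r 2w}
  1. MUL→r2 ⇒ go  {3A/0Mu/1Ld/1B | 2r 1w}
  2. ALU→r4 ⇒ go  {2A/0Mu/1Ld/1B | 0r 0w}
  3. ALU→r5 ⇒ no(RD_PORT)  {2A/0Mu/1Ld/1B | 0r 0w}
  4. MEM ⇒ no(RD_PORT)  {2A/0Mu/1Ld/1B | 0r 0w}
  5. MUL→r3 ⇒ no(FU)  {2A/0Mu/1Ld/1B | 0r 0w}
  6. ALU→r1 ⇒ no(RD_PORT)  {2A/0Mu/1Ld/1B | 0r 0w}
  7. MUL→r0 ⇒ no(FU)  {2A/0Mu/1Ld/1B | 0r 0w}

issued = [0, 1, 2]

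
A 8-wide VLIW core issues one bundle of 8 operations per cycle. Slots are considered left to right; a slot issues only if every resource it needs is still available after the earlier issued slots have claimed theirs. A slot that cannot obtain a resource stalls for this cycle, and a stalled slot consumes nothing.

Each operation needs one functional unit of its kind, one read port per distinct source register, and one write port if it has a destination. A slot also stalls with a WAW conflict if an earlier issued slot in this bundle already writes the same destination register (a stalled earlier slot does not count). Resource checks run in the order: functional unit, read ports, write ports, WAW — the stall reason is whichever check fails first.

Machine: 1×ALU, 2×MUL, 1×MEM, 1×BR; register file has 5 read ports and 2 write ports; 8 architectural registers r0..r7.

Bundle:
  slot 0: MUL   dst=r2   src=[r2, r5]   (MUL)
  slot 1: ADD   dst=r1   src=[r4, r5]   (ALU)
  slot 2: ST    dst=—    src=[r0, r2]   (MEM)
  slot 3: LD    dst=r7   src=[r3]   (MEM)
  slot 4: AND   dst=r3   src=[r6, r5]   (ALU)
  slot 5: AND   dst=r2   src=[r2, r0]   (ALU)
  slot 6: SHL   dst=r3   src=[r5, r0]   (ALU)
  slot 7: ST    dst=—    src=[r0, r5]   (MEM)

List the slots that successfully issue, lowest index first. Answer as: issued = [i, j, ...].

[0] MUL needs rd=2 wr=1: ok; after: ALU=1 MUL=1 MEM=1 BR=1, R=3, W=1
[1] ALU needs rd=2 wr=1: ok; after: ALU=0 MUL=1 MEM=1 BR=1, R=1, W=0
[2] MEM needs rd=2 wr=0: RD_PORT; after: ALU=0 MUL=1 MEM=1 BR=1, R=1, W=0
[3] MEM needs rd=1 wr=1: WR_PORT; after: ALU=0 MUL=1 MEM=1 BR=1, R=1, W=0
[4] ALU needs rd=2 wr=1: FU; after: ALU=0 MUL=1 MEM=1 BR=1, R=1, W=0
[5] ALU needs rd=2 wr=1: FU; after: ALU=0 MUL=1 MEM=1 BR=1, R=1, W=0
[6] ALU needs rd=2 wr=1: FU; after: ALU=0 MUL=1 MEM=1 BR=1, R=1, W=0
[7] MEM needs rd=2 wr=0: RD_PORT; after: ALU=0 MUL=1 MEM=1 BR=1, R=1, W=0

issued = [0, 1]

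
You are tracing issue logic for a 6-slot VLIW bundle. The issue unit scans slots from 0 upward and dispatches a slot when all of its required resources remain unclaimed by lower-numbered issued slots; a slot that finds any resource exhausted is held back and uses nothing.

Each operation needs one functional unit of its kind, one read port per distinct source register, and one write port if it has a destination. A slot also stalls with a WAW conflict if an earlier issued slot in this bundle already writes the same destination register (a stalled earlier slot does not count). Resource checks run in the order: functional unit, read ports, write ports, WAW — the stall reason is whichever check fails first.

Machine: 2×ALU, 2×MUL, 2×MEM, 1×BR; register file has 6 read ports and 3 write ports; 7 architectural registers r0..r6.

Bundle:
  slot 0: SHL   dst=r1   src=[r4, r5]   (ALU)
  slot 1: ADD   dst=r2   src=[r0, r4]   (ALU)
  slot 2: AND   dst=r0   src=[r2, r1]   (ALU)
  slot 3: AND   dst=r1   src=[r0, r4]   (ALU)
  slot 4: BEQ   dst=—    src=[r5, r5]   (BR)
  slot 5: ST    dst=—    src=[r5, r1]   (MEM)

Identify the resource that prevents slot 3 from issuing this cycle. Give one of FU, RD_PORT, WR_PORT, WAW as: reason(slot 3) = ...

(0) want 1×ALU +2rd +1wr — yes → AL1|MU2|ME2|BR1|rd4|wr2
(1) want 1×ALU +2rd +1wr — yes → AL0|MU2|ME2|BR1|rd2|wr1
(2) want 1×ALU +2rd +1wr — FU → AL0|MU2|ME2|BR1|rd2|wr1
(3) want 1×ALU +2rd +1wr — FU → AL0|MU2|ME2|BR1|rd2|wr1
(4) want 1×BR +1rd +0wr — yes → AL0|MU2|ME2|BR0|rd1|wr1
(5) want 1×MEM +2rd +0wr — RD_PORT → AL0|MU2|ME2|BR0|rd1|wr1

reason(slot 3) = FU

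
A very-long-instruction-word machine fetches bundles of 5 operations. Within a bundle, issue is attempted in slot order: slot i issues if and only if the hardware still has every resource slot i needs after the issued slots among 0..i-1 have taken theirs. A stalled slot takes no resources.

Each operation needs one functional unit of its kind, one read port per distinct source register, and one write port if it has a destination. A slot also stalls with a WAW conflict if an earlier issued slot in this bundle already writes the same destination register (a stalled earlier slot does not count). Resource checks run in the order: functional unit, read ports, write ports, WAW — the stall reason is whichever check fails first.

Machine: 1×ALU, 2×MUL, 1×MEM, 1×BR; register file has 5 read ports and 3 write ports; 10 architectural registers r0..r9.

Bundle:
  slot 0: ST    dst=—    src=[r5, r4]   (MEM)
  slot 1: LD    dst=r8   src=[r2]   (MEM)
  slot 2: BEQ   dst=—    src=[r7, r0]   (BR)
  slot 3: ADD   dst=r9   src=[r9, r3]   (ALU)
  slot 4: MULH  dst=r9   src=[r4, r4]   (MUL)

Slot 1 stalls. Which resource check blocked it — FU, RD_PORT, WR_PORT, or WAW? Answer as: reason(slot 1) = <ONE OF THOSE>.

reason(slot 1) = FU

  0. MEM ⇒ go  {1A/2Mu/0Ld/1B | 3r 3w}
  1. MEM→r8 ⇒ no(FU)  {1A/2Mu/0Ld/1B | 3r 3w}
  2. BR ⇒ go  {1A/2Mu/0Ld/0B | 1r 3w}
  3. ALU→r9 ⇒ no(RD_PORT)  {1A/2Mu/0Ld/0B | 1r 3w}
  4. MUL→r9 ⇒ go  {1A/1Mu/0Ld/0B | 0r 2w}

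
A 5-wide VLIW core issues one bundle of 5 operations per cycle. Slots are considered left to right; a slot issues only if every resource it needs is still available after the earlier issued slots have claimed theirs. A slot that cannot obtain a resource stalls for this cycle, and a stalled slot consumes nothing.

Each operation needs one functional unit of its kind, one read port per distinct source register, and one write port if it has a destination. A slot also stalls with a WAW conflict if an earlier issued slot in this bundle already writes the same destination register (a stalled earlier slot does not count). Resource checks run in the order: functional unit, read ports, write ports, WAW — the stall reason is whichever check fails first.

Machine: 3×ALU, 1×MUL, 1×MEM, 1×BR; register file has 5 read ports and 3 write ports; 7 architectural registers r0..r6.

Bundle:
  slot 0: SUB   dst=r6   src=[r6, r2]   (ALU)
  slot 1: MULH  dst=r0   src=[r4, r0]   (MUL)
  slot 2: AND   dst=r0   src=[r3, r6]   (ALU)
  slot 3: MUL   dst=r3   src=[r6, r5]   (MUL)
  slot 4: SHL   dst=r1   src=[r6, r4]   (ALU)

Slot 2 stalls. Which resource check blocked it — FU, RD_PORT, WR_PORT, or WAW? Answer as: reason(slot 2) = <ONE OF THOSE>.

reason(slot 2) = RD_PORT

#0 ALU src=r6,r2 dispatched  <A:2 Mu:1 Ld:1 B:1 rd:3 wr:2>
#1 MUL src=r4,r0 dispatched  <A:2 Mu:0 Ld:1 B:1 rd:1 wr:1>
#2 ALU src=r3,r6 held:RD_PORT  <A:2 Mu:0 Ld:1 B:1 rd:1 wr:1>
#3 MUL src=r6,r5 held:FU  <A:2 Mu:0 Ld:1 B:1 rd:1 wr:1>
#4 ALU src=r6,r4 held:RD_PORT  <A:2 Mu:0 Ld:1 B:1 rd:1 wr:1>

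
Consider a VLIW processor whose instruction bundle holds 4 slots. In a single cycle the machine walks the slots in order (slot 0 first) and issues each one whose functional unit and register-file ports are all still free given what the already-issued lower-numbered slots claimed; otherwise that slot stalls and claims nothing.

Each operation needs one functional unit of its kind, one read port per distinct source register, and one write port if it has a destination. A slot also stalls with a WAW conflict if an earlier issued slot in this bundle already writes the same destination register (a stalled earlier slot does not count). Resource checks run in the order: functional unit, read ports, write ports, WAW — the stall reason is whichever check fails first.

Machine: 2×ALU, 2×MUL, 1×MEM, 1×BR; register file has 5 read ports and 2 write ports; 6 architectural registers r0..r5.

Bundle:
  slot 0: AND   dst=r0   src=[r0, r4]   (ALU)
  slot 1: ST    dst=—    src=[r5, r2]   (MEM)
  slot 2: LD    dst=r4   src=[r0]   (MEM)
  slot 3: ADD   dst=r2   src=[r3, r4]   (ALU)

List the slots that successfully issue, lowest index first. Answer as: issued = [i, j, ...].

  0. ALU→r0 ⇒ go  {1A/2Mu/1Ld/1B | 3r 1w}
  1. MEM ⇒ go  {1A/2Mu/0Ld/1B | 1r 1w}
  2. MEM→r4 ⇒ no(FU)  {1A/2Mu/0Ld/1B | 1r 1w}
  3. ALU→r2 ⇒ no(RD_PORT)  {1A/2Mu/0Ld/1B | 1r 1w}

issued = [0, 1]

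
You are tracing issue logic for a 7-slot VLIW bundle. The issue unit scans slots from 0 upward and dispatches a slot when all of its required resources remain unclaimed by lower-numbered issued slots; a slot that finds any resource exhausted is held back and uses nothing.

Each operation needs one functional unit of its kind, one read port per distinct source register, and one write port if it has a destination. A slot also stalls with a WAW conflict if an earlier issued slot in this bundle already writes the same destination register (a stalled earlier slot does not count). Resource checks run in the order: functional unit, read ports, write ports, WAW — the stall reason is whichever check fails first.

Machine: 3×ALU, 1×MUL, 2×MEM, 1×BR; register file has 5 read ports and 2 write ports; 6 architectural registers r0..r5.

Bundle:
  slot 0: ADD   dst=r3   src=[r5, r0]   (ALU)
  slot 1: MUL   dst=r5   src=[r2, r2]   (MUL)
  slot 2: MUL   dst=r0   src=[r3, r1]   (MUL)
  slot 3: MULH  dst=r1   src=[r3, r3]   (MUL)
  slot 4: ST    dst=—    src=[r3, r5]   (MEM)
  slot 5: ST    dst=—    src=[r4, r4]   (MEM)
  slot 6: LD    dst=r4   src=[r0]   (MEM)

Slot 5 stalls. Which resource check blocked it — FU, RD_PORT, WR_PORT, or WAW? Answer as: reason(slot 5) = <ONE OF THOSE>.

reason(slot 5) = RD_PORT

  0. ALU→r3 ⇒ go  {2A/1Mu/2Ld/1B | 3r 1w}
  1. MUL→r5 ⇒ go  {2A/0Mu/2Ld/1B | 2r 0w}
  2. MUL→r0 ⇒ no(FU)  {2A/0Mu/2Ld/1B | 2r 0w}
  3. MUL→r1 ⇒ no(FU)  {2A/0Mu/2Ld/1B | 2r 0w}
  4. MEM ⇒ go  {2A/0Mu/1Ld/1B | 0r 0w}
  5. MEM ⇒ no(RD_PORT)  {2A/0Mu/1Ld/1B | 0r 0w}
  6. MEM→r4 ⇒ no(RD_PORT)  {2A/0Mu/1Ld/1B | 0r 0w}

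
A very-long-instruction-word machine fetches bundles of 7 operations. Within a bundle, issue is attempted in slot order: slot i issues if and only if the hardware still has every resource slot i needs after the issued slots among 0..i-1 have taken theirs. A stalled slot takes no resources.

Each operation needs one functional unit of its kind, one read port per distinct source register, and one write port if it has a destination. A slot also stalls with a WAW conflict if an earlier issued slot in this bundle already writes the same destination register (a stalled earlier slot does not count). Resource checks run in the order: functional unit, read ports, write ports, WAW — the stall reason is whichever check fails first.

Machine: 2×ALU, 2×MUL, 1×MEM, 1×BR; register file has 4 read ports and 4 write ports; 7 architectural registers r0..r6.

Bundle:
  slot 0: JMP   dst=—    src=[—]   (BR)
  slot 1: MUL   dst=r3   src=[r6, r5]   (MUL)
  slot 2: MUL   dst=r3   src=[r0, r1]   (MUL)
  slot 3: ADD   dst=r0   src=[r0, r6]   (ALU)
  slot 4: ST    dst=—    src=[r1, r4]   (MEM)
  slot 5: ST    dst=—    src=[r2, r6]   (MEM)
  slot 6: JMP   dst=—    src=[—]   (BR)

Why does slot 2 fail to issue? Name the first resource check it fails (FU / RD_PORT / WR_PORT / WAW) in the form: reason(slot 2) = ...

reason(slot 2) = WAW

slot 0 (BR): ISSUE — free A2,Mu2,Ld1,B0 rp4 wp4
slot 1 (MUL): ISSUE — free A2,Mu1,Ld1,B0 rp2 wp3
slot 2 (MUL): stall WAW — free A2,Mu1,Ld1,B0 rp2 wp3
slot 3 (ALU): ISSUE — free A1,Mu1,Ld1,B0 rp0 wp2
slot 4 (MEM): stall RD_PORT — free A1,Mu1,Ld1,B0 rp0 wp2
slot 5 (MEM): stall RD_PORT — free A1,Mu1,Ld1,B0 rp0 wp2
slot 6 (BR): stall FU — free A1,Mu1,Ld1,B0 rp0 wp2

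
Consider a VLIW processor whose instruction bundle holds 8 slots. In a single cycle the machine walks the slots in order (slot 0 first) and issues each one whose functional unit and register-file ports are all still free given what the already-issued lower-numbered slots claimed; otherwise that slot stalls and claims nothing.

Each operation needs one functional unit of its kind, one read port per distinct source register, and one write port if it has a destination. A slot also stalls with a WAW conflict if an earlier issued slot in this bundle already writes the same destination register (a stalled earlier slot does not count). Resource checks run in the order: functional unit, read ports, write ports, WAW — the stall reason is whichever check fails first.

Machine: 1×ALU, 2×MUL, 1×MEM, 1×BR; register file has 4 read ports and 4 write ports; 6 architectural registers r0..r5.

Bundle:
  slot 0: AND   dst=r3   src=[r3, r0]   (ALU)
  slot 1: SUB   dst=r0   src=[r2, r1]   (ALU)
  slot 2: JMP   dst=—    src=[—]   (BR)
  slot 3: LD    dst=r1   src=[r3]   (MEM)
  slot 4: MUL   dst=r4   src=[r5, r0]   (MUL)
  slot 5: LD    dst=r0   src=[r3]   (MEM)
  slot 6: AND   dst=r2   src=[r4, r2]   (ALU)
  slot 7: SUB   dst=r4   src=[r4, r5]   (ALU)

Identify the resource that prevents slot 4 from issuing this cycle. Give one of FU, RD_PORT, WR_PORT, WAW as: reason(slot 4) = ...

[0] ALU needs rd=2 wr=1: ok; after: ALU=0 MUL=2 MEM=1 BR=1, R=2, W=3
[1] ALU needs rd=2 wr=1: FU; after: ALU=0 MUL=2 MEM=1 BR=1, R=2, W=3
[2] BR needs rd=0 wr=0: ok; after: ALU=0 MUL=2 MEM=1 BR=0, R=2, W=3
[3] MEM needs rd=1 wr=1: ok; after: ALU=0 MUL=2 MEM=0 BR=0, R=1, W=2
[4] MUL needs rd=2 wr=1: RD_PORT; after: ALU=0 MUL=2 MEM=0 BR=0, R=1, W=2
[5] MEM needs rd=1 wr=1: FU; after: ALU=0 MUL=2 MEM=0 BR=0, R=1, W=2
[6] ALU needs rd=2 wr=1: FU; after: ALU=0 MUL=2 MEM=0 BR=0, R=1, W=2
[7] ALU needs rd=2 wr=1: FU; after: ALU=0 MUL=2 MEM=0 BR=0, R=1, W=2

reason(slot 4) = RD_PORT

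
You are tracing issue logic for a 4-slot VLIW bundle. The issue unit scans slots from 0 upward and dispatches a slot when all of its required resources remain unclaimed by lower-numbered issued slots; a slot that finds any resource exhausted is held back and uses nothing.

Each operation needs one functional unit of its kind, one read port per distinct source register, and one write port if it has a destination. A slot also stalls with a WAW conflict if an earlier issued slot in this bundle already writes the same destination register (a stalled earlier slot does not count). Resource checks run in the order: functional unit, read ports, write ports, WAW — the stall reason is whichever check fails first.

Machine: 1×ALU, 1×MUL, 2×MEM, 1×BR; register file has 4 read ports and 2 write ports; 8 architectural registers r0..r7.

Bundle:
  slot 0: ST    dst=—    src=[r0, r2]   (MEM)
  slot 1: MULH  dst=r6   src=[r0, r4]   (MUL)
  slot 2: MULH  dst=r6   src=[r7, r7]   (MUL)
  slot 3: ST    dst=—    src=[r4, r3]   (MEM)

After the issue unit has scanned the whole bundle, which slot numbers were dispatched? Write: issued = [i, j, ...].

[0] MEM needs rd=2 wr=0: ok; after: ALU=1 MUL=1 MEM=1 BR=1, R=2, W=2
[1] MUL needs rd=2 wr=1: ok; after: ALU=1 MUL=0 MEM=1 BR=1, R=0, W=1
[2] MUL needs rd=1 wr=1: FU; after: ALU=1 MUL=0 MEM=1 BR=1, R=0, W=1
[3] MEM needs rd=2 wr=0: RD_PORT; after: ALU=1 MUL=0 MEM=1 BR=1, R=0, W=1

issued = [0, 1]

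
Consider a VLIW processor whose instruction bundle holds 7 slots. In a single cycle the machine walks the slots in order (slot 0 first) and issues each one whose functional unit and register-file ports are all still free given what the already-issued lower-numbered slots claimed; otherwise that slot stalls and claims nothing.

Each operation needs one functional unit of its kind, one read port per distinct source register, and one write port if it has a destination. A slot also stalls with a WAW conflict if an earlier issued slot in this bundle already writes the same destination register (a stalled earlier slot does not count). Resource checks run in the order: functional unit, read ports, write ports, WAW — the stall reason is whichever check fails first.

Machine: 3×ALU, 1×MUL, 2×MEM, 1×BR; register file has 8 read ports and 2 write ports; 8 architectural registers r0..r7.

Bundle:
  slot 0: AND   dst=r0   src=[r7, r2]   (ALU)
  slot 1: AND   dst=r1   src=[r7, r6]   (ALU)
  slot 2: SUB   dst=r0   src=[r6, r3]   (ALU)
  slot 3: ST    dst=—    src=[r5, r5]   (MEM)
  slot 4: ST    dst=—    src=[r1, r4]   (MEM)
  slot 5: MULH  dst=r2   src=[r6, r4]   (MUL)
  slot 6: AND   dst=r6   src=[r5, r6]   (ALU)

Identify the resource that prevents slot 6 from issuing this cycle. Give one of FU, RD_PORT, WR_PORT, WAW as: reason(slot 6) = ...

#0 ALU src=r7,r2 dispatched  <A:2 Mu:1 Ld:2 B:1 rd:6 wr:1>
#1 ALU src=r7,r6 dispatched  <A:1 Mu:1 Ld:2 B:1 rd:4 wr:0>
#2 ALU src=r6,r3 held:WR_PORT  <A:1 Mu:1 Ld:2 B:1 rd:4 wr:0>
#3 MEM src=r5,r5 dispatched  <A:1 Mu:1 Ld:1 B:1 rd:3 wr:0>
#4 MEM src=r1,r4 dispatched  <A:1 Mu:1 Ld:0 B:1 rd:1 wr:0>
#5 MUL src=r6,r4 held:RD_PORT  <A:1 Mu:1 Ld:0 B:1 rd:1 wr:0>
#6 ALU src=r5,r6 held:RD_PORT  <A:1 Mu:1 Ld:0 B:1 rd:1 wr:0>

reason(slot 6) = RD_PORT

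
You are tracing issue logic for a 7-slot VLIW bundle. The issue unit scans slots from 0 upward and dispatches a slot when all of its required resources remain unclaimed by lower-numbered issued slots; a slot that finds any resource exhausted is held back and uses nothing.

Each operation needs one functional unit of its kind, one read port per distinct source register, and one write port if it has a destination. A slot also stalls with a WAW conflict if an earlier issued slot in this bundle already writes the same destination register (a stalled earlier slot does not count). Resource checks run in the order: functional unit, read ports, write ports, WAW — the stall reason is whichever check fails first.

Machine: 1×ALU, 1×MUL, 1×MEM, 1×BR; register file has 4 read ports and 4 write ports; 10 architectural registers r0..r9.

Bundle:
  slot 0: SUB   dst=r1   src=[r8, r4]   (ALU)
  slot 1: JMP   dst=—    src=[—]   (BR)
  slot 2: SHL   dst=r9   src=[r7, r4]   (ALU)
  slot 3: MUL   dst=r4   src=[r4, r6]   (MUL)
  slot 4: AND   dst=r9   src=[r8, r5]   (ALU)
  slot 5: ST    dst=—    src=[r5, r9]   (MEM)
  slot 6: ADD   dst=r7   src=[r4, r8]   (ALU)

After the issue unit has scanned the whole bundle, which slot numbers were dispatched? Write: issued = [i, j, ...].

[0] ALU needs rd=2 wr=1: ok; after: ALU=0 MUL=1 MEM=1 BR=1, R=2, W=3
[1] BR needs rd=0 wr=0: ok; after: ALU=0 MUL=1 MEM=1 BR=0, R=2, W=3
[2] ALU needs rd=2 wr=1: FU; after: ALU=0 MUL=1 MEM=1 BR=0, R=2, W=3
[3] MUL needs rd=2 wr=1: ok; after: ALU=0 MUL=0 MEM=1 BR=0, R=0, W=2
[4] ALU needs rd=2 wr=1: FU; after: ALU=0 MUL=0 MEM=1 BR=0, R=0, W=2
[5] MEM needs rd=2 wr=0: RD_PORT; after: ALU=0 MUL=0 MEM=1 BR=0, R=0, W=2
[6] ALU needs rd=2 wr=1: FU; after: ALU=0 MUL=0 MEM=1 BR=0, R=0, W=2

issued = [0, 1, 3]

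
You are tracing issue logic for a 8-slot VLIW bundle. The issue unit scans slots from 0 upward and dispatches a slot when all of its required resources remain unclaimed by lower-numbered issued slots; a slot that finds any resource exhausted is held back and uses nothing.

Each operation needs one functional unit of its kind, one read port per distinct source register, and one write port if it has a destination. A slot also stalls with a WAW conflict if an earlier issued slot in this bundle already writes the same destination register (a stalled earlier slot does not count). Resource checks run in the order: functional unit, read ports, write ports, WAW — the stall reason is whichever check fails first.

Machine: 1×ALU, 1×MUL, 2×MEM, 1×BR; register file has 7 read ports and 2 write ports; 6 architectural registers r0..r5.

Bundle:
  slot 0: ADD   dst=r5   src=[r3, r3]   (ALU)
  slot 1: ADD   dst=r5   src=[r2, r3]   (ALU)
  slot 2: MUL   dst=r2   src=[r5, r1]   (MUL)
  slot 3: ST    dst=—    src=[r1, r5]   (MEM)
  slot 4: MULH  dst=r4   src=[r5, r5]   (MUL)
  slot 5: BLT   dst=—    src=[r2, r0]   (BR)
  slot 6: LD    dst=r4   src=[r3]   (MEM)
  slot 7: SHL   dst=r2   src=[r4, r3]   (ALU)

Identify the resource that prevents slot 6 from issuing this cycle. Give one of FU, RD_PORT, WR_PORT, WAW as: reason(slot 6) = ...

(0) want 1×ALU +1rd +1wr — yes → AL0|MU1|ME2|BR1|rd6|wr1
(1) want 1×ALU +2rd +1wr — FU → AL0|MU1|ME2|BR1|rd6|wr1
(2) want 1×MUL +2rd +1wr — yes → AL0|MU0|ME2|BR1|rd4|wr0
(3) want 1×MEM +2rd +0wr — yes → AL0|MU0|ME1|BR1|rd2|wr0
(4) want 1×MUL +1rd +1wr — FU → AL0|MU0|ME1|BR1|rd2|wr0
(5) want 1×BR +2rd +0wr — yes → AL0|MU0|ME1|BR0|rd0|wr0
(6) want 1×MEM +1rd +1wr — RD_PORT → AL0|MU0|ME1|BR0|rd0|wr0
(7) want 1×ALU +2rd +1wr — FU → AL0|MU0|ME1|BR0|rd0|wr0

reason(slot 6) = RD_PORT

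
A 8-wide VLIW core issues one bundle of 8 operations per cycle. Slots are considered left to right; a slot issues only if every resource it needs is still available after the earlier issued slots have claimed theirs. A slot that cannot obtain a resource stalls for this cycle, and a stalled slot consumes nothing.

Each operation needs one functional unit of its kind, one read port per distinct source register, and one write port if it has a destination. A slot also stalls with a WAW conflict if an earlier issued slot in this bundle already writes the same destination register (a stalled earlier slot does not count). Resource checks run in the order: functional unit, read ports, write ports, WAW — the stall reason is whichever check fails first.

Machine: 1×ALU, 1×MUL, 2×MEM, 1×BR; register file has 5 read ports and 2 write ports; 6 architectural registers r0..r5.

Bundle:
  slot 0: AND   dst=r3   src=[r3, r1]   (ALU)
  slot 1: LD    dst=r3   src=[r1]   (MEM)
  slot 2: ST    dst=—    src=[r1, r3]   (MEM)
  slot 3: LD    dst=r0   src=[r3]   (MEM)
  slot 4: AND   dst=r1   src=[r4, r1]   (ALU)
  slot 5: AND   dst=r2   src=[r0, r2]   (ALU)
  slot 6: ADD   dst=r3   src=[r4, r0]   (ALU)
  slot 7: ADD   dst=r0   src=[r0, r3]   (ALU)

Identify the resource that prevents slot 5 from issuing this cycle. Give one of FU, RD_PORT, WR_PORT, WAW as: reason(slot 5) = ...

#0 ALU src=r3,r1 dispatched  <A:0 Mu:1 Ld:2 B:1 rd:3 wr:1>
#1 MEM src=r1 held:WAW  <A:0 Mu:1 Ld:2 B:1 rd:3 wr:1>
#2 MEM src=r1,r3 dispatched  <A:0 Mu:1 Ld:1 B:1 rd:1 wr:1>
#3 MEM src=r3 dispatched  <A:0 Mu:1 Ld:0 B:1 rd:0 wr:0>
#4 ALU src=r4,r1 held:FU  <A:0 Mu:1 Ld:0 B:1 rd:0 wr:0>
#5 ALU src=r0,r2 held:FU  <A:0 Mu:1 Ld:0 B:1 rd:0 wr:0>
#6 ALU src=r4,r0 held:FU  <A:0 Mu:1 Ld:0 B:1 rd:0 wr:0>
#7 ALU src=r0,r3 held:FU  <A:0 Mu:1 Ld:0 B:1 rd:0 wr:0>

reason(slot 5) = FU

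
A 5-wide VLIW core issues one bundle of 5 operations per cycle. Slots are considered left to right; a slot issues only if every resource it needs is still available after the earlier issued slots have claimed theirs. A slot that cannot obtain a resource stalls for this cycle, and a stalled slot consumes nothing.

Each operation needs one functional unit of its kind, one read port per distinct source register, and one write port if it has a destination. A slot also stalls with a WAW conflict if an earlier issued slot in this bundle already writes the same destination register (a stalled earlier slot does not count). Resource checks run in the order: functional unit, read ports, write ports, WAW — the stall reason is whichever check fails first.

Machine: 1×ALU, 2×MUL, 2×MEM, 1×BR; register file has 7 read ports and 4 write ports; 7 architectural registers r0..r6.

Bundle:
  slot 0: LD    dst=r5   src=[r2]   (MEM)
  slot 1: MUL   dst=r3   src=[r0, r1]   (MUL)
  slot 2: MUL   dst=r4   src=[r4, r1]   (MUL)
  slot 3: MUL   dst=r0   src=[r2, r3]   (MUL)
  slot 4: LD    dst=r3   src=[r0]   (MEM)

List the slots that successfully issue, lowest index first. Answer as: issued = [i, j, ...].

[0] MEM needs rd=1 wr=1: ok; after: ALU=1 MUL=2 MEM=1 BR=1, R=6, W=3
[1] MUL needs rd=2 wr=1: ok; after: ALU=1 MUL=1 MEM=1 BR=1, R=4, W=2
[2] MUL needs rd=2 wr=1: ok; after: ALU=1 MUL=0 MEM=1 BR=1, R=2, W=1
[3] MUL needs rd=2 wr=1: FU; after: ALU=1 MUL=0 MEM=1 BR=1, R=2, W=1
[4] MEM needs rd=1 wr=1: WAW; after: ALU=1 MUL=0 MEM=1 BR=1, R=2, W=1

issued = [0, 1, 2]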